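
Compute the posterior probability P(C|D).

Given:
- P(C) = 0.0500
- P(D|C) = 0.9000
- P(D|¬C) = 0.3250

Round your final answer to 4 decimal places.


Bayes' theorem: P(C|D) = P(D|C) × P(C) / P(D)

Step 1: Calculate P(D) using law of total probability
P(D) = P(D|C)P(C) + P(D|¬C)P(¬C)
     = 0.9000 × 0.0500 + 0.3250 × 0.9500
     = 0.04500000 + 0.30875000
     = 0.35375000

Step 2: Apply Bayes' theorem
P(C|D) = P(D|C) × P(C) / P(D)
       = 0.04500000 / 0.35375000
       = 0.1272


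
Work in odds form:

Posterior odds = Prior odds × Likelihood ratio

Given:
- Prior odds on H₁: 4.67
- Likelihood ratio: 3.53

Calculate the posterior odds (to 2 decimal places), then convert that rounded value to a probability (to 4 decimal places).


Step 1: Calculate posterior odds
Posterior odds = Prior odds × LR
               = 4.67 × 3.53
               = 16.49

Step 2: Convert to probability
P(H₁|E) = Posterior odds / (1 + Posterior odds)
       = 16.49 / (1 + 16.49)
       = 16.49 / 17.49
       = 0.9428

The evidence increased P(H₁) from 0.8236 to 0.9428.


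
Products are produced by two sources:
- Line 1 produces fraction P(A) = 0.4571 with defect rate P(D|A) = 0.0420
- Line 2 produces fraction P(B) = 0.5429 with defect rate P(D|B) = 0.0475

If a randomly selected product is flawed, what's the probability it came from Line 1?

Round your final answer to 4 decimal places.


Let A = from Line 1, D = flawed

Given:
- P(A) = 0.4571, P(B) = 0.5429
- P(D|A) = 0.0420, P(D|B) = 0.0475

Step 1: Find P(D)
P(D) = P(D|A)P(A) + P(D|B)P(B)
     = 0.0420 × 0.4571 + 0.0475 × 0.5429
     = 0.01919820 + 0.02578775
     = 0.04498595

Step 2: Apply Bayes' theorem
P(A|D) = P(D|A)P(A) / P(D)
       = 0.01919820 / 0.04498595
       = 0.4268


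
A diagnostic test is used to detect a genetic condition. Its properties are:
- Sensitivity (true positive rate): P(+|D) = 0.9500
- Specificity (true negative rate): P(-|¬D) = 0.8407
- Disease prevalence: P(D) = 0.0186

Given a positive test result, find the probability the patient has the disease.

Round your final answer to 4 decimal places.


Let D = has disease, + = positive test

Given:
- P(D) = 0.0186 (prevalence)
- P(+|D) = 0.9500 (sensitivity)
- P(-|¬D) = 0.8407 (specificity)
- P(+|¬D) = 0.1593 (false positive rate = 1 - specificity)

Step 1: Find P(+)
P(+) = P(+|D)P(D) + P(+|¬D)P(¬D)
     = 0.9500 × 0.0186 + 0.1593 × 0.9814
     = 0.01767000 + 0.15633702
     = 0.17400702

Step 2: Apply Bayes' theorem for P(D|+)
P(D|+) = P(+|D)P(D) / P(+)
       = 0.01767000 / 0.17400702
       = 0.1015


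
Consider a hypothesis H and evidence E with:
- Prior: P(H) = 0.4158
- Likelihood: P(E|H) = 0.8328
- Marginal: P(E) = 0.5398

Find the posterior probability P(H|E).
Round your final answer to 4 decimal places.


Using Bayes' theorem:

P(H|E) = P(E|H) × P(H) / P(E)
       = 0.8328 × 0.4158 / 0.5398
       = 0.34627824 / 0.5398
       = 0.6415

The evidence strengthens our belief in H.
Prior: 0.4158 → Posterior: 0.6415


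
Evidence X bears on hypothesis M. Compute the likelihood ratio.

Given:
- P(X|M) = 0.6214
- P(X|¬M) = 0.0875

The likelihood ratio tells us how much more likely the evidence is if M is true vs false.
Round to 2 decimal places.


Likelihood Ratio (LR) = P(X|M) / P(X|¬M)

LR = 0.6214 / 0.0875
   = 7.10

The evidence is 7.10 times more likely if M is true than if M is false.
Since LR > 1, the evidence supports M over ¬M.


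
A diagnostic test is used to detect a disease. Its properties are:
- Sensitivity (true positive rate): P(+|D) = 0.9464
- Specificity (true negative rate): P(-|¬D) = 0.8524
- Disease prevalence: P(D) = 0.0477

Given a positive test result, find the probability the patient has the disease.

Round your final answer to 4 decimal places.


Let D = has disease, + = positive test

Given:
- P(D) = 0.0477 (prevalence)
- P(+|D) = 0.9464 (sensitivity)
- P(-|¬D) = 0.8524 (specificity)
- P(+|¬D) = 0.1476 (false positive rate = 1 - specificity)

Step 1: Find P(+)
P(+) = P(+|D)P(D) + P(+|¬D)P(¬D)
     = 0.9464 × 0.0477 + 0.1476 × 0.9523
     = 0.04514328 + 0.14055948
     = 0.18570276

Step 2: Apply Bayes' theorem for P(D|+)
P(D|+) = P(+|D)P(D) / P(+)
       = 0.04514328 / 0.18570276
       = 0.2431


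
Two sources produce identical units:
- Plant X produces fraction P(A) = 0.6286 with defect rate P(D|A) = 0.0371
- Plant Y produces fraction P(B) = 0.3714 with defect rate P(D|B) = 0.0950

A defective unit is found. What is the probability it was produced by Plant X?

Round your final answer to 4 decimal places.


Let A = from Plant X, D = defective

Given:
- P(A) = 0.6286, P(B) = 0.3714
- P(D|A) = 0.0371, P(D|B) = 0.0950

Step 1: Find P(D)
P(D) = P(D|A)P(A) + P(D|B)P(B)
     = 0.0371 × 0.6286 + 0.0950 × 0.3714
     = 0.02332106 + 0.03528300
     = 0.05860406

Step 2: Apply Bayes' theorem
P(A|D) = P(D|A)P(A) / P(D)
       = 0.02332106 / 0.05860406
       = 0.3979


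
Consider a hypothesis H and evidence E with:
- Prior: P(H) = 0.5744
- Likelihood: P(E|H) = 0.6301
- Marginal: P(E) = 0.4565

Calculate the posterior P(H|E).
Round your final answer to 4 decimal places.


Using Bayes' theorem:

P(H|E) = P(E|H) × P(H) / P(E)
       = 0.6301 × 0.5744 / 0.4565
       = 0.36192944 / 0.4565
       = 0.7928

The evidence strengthens our belief in H.
Prior: 0.5744 → Posterior: 0.7928


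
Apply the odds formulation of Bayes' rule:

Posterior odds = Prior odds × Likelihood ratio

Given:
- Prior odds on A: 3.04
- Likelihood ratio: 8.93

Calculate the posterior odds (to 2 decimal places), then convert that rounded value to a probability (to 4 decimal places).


Step 1: Calculate posterior odds
Posterior odds = Prior odds × LR
               = 3.04 × 8.93
               = 27.15

Step 2: Convert to probability
P(A|E) = Posterior odds / (1 + Posterior odds)
       = 27.15 / (1 + 27.15)
       = 27.15 / 28.15
       = 0.9645

The evidence increased P(A) from 0.7525 to 0.9645.


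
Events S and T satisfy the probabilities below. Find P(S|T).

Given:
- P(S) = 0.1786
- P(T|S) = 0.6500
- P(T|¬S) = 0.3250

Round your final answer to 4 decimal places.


Bayes' theorem: P(S|T) = P(T|S) × P(S) / P(T)

Step 1: Calculate P(T) using law of total probability
P(T) = P(T|S)P(S) + P(T|¬S)P(¬S)
     = 0.6500 × 0.1786 + 0.3250 × 0.8214
     = 0.11609000 + 0.26695500
     = 0.38304500

Step 2: Apply Bayes' theorem
P(S|T) = P(T|S) × P(S) / P(T)
       = 0.11609000 / 0.38304500
       = 0.3031


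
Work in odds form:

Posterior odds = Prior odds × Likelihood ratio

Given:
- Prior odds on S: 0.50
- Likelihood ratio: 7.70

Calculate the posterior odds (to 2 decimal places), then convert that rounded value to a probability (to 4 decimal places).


Step 1: Calculate posterior odds
Posterior odds = Prior odds × LR
               = 0.50 × 7.70
               = 3.85

Step 2: Convert to probability
P(S|E) = Posterior odds / (1 + Posterior odds)
       = 3.85 / (1 + 3.85)
       = 3.85 / 4.85
       = 0.7938

The evidence increased P(S) from 0.3333 to 0.7938.


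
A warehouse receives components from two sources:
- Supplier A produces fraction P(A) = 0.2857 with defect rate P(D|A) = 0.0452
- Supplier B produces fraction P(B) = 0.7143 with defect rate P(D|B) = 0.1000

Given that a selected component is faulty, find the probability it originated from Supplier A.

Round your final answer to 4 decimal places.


Let A = from Supplier A, D = faulty

Given:
- P(A) = 0.2857, P(B) = 0.7143
- P(D|A) = 0.0452, P(D|B) = 0.1000

Step 1: Find P(D)
P(D) = P(D|A)P(A) + P(D|B)P(B)
     = 0.0452 × 0.2857 + 0.1000 × 0.7143
     = 0.01291364 + 0.07143000
     = 0.08434364

Step 2: Apply Bayes' theorem
P(A|D) = P(D|A)P(A) / P(D)
       = 0.01291364 / 0.08434364
       = 0.1531


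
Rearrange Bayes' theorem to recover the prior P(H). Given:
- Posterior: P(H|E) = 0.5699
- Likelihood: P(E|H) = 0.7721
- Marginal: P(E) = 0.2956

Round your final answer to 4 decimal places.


From Bayes' theorem: P(H|E) = P(E|H) × P(H) / P(E)

Rearranging for P(H):
P(H) = P(H|E) × P(E) / P(E|H)
     = 0.5699 × 0.2956 / 0.7721
     = 0.16846244 / 0.7721
     = 0.2182


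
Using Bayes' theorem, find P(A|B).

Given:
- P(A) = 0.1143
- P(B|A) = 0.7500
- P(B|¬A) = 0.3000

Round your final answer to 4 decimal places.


Bayes' theorem: P(A|B) = P(B|A) × P(A) / P(B)

Step 1: Calculate P(B) using law of total probability
P(B) = P(B|A)P(A) + P(B|¬A)P(¬A)
     = 0.7500 × 0.1143 + 0.3000 × 0.8857
     = 0.08572500 + 0.26571000
     = 0.35143500

Step 2: Apply Bayes' theorem
P(A|B) = P(B|A) × P(A) / P(B)
       = 0.08572500 / 0.35143500
       = 0.2439


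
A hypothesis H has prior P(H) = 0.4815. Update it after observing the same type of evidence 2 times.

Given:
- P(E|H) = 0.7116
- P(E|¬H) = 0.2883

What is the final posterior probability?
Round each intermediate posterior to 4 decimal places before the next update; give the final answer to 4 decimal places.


Sequential Bayesian updating:

Initial prior: P(H) = 0.4815

Update 1:
  P(E) = 0.7116 × 0.4815 + 0.2883 × 0.5185 = 0.34263540 + 0.14948355 = 0.49211895
  P(H|E) = 0.34263540 / 0.49211895 = 0.6962

Update 2:
  P(E) = 0.7116 × 0.6962 + 0.2883 × 0.3038 = 0.49541592 + 0.08758554 = 0.58300146
  P(H|E) = 0.49541592 / 0.58300146 = 0.8498

Final posterior: 0.8498


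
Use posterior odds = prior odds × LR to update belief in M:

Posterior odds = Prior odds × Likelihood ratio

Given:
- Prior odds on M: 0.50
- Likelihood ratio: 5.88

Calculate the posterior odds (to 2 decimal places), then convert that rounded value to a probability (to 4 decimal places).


Step 1: Calculate posterior odds
Posterior odds = Prior odds × LR
               = 0.50 × 5.88
               = 2.94

Step 2: Convert to probability
P(M|E) = Posterior odds / (1 + Posterior odds)
       = 2.94 / (1 + 2.94)
       = 2.94 / 3.94
       = 0.7462

The evidence increased P(M) from 0.3333 to 0.7462.


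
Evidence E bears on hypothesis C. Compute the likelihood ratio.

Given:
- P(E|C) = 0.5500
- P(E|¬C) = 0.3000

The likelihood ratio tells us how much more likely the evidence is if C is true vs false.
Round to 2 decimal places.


Likelihood Ratio (LR) = P(E|C) / P(E|¬C)

LR = 0.5500 / 0.3000
   = 1.83

The evidence is 1.83 times more likely if C is true than if C is false.
Since LR > 1, the evidence supports C over ¬C.


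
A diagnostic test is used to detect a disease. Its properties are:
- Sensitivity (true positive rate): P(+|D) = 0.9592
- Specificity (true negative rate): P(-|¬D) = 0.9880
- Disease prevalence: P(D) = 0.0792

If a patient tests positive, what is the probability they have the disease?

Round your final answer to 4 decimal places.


Let D = has disease, + = positive test

Given:
- P(D) = 0.0792 (prevalence)
- P(+|D) = 0.9592 (sensitivity)
- P(-|¬D) = 0.9880 (specificity)
- P(+|¬D) = 0.0120 (false positive rate = 1 - specificity)

Step 1: Find P(+)
P(+) = P(+|D)P(D) + P(+|¬D)P(¬D)
     = 0.9592 × 0.0792 + 0.0120 × 0.9208
     = 0.07596864 + 0.01104960
     = 0.08701824

Step 2: Apply Bayes' theorem for P(D|+)
P(D|+) = P(+|D)P(D) / P(+)
       = 0.07596864 / 0.08701824
       = 0.8730


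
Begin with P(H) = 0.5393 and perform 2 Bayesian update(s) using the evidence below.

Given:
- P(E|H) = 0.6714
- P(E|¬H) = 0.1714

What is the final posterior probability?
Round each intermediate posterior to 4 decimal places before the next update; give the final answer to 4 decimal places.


Sequential Bayesian updating:

Initial prior: P(H) = 0.5393

Update 1:
  P(E) = 0.6714 × 0.5393 + 0.1714 × 0.4607 = 0.36208602 + 0.07896398 = 0.44105000
  P(H|E) = 0.36208602 / 0.44105000 = 0.8210

Update 2:
  P(E) = 0.6714 × 0.8210 + 0.1714 × 0.1790 = 0.55121940 + 0.03068060 = 0.58190000
  P(H|E) = 0.55121940 / 0.58190000 = 0.9473

Final posterior: 0.9473


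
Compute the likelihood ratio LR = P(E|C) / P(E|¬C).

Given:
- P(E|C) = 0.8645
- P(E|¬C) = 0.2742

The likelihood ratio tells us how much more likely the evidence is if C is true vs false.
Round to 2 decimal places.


Likelihood Ratio (LR) = P(E|C) / P(E|¬C)

LR = 0.8645 / 0.2742
   = 3.15

The evidence is 3.15 times more likely if C is true than if C is false.
Since LR > 1, the evidence supports C over ¬C.


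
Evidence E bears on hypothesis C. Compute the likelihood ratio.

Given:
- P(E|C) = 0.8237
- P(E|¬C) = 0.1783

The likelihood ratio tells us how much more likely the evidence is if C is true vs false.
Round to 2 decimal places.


Likelihood Ratio (LR) = P(E|C) / P(E|¬C)

LR = 0.8237 / 0.1783
   = 4.62

The evidence is 4.62 times more likely if C is true than if C is false.
Since LR > 1, the evidence supports C over ¬C.


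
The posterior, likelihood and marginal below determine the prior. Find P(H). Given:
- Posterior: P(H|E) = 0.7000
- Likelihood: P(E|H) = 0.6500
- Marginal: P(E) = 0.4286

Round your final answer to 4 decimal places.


From Bayes' theorem: P(H|E) = P(E|H) × P(H) / P(E)

Rearranging for P(H):
P(H) = P(H|E) × P(E) / P(E|H)
     = 0.7000 × 0.4286 / 0.6500
     = 0.30002000 / 0.6500
     = 0.4616


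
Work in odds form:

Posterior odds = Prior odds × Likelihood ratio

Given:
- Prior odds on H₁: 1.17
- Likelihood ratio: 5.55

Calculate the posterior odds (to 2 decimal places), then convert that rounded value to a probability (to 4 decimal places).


Step 1: Calculate posterior odds
Posterior odds = Prior odds × LR
               = 1.17 × 5.55
               = 6.49

Step 2: Convert to probability
P(H₁|E) = Posterior odds / (1 + Posterior odds)
       = 6.49 / (1 + 6.49)
       = 6.49 / 7.49
       = 0.8665

The evidence increased P(H₁) from 0.5392 to 0.8665.


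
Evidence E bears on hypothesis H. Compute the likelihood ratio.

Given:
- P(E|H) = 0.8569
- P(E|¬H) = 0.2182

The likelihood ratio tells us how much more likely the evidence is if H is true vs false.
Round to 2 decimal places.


Likelihood Ratio (LR) = P(E|H) / P(E|¬H)

LR = 0.8569 / 0.2182
   = 3.93

The evidence is 3.93 times more likely if H is true than if H is false.
Because LR exceeds 1, E is evidence for H.


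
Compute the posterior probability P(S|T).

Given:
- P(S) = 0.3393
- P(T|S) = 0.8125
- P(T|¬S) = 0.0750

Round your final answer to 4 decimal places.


Bayes' theorem: P(S|T) = P(T|S) × P(S) / P(T)

Step 1: Calculate P(T) using law of total probability
P(T) = P(T|S)P(S) + P(T|¬S)P(¬S)
     = 0.8125 × 0.3393 + 0.0750 × 0.6607
     = 0.27568125 + 0.04955250
     = 0.32523375

Step 2: Apply Bayes' theorem
P(S|T) = P(T|S) × P(S) / P(T)
       = 0.27568125 / 0.32523375
       = 0.8476


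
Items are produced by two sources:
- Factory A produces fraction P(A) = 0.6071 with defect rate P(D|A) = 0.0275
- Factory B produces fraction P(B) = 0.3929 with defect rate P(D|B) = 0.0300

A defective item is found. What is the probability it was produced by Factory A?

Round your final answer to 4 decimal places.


Let A = from Factory A, D = defective

Given:
- P(A) = 0.6071, P(B) = 0.3929
- P(D|A) = 0.0275, P(D|B) = 0.0300

Step 1: Find P(D)
P(D) = P(D|A)P(A) + P(D|B)P(B)
     = 0.0275 × 0.6071 + 0.0300 × 0.3929
     = 0.01669525 + 0.01178700
     = 0.02848225

Step 2: Apply Bayes' theorem
P(A|D) = P(D|A)P(A) / P(D)
       = 0.01669525 / 0.02848225
       = 0.5862


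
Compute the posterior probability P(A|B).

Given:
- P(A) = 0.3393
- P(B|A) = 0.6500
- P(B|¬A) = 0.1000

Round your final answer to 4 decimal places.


Bayes' theorem: P(A|B) = P(B|A) × P(A) / P(B)

Step 1: Calculate P(B) using law of total probability
P(B) = P(B|A)P(A) + P(B|¬A)P(¬A)
     = 0.6500 × 0.3393 + 0.1000 × 0.6607
     = 0.22054500 + 0.06607000
     = 0.28661500

Step 2: Apply Bayes' theorem
P(A|B) = P(B|A) × P(A) / P(B)
       = 0.22054500 / 0.28661500
       = 0.7695


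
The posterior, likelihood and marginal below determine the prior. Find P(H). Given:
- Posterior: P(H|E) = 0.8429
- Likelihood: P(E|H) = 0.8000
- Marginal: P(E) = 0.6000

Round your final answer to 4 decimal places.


From Bayes' theorem: P(H|E) = P(E|H) × P(H) / P(E)

Rearranging for P(H):
P(H) = P(H|E) × P(E) / P(E|H)
     = 0.8429 × 0.6000 / 0.8000
     = 0.50574000 / 0.8000
     = 0.6322


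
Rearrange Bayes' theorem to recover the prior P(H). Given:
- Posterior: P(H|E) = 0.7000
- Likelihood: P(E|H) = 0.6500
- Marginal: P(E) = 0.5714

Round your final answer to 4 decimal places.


From Bayes' theorem: P(H|E) = P(E|H) × P(H) / P(E)

Rearranging for P(H):
P(H) = P(H|E) × P(E) / P(E|H)
     = 0.7000 × 0.5714 / 0.6500
     = 0.39998000 / 0.6500
     = 0.6154


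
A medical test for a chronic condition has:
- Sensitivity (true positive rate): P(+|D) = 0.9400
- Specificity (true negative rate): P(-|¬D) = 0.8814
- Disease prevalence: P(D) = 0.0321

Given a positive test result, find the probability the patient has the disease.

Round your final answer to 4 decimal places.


Let D = has disease, + = positive test

Given:
- P(D) = 0.0321 (prevalence)
- P(+|D) = 0.9400 (sensitivity)
- P(-|¬D) = 0.8814 (specificity)
- P(+|¬D) = 0.1186 (false positive rate = 1 - specificity)

Step 1: Find P(+)
P(+) = P(+|D)P(D) + P(+|¬D)P(¬D)
     = 0.9400 × 0.0321 + 0.1186 × 0.9679
     = 0.03017400 + 0.11479294
     = 0.14496694

Step 2: Apply Bayes' theorem for P(D|+)
P(D|+) = P(+|D)P(D) / P(+)
       = 0.03017400 / 0.14496694
       = 0.2081


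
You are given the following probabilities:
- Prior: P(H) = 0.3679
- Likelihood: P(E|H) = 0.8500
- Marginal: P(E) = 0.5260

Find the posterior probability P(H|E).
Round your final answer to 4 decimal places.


Using Bayes' theorem:

P(H|E) = P(E|H) × P(H) / P(E)
       = 0.8500 × 0.3679 / 0.5260
       = 0.31271500 / 0.5260
       = 0.5945

The evidence strengthens our belief in H.
Prior: 0.3679 → Posterior: 0.5945


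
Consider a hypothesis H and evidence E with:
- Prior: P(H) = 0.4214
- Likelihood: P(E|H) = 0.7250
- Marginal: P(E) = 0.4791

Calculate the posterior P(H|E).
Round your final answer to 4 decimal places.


Using Bayes' theorem:

P(H|E) = P(E|H) × P(H) / P(E)
       = 0.7250 × 0.4214 / 0.4791
       = 0.30551500 / 0.4791
       = 0.6377

The evidence strengthens our belief in H.
Prior: 0.4214 → Posterior: 0.6377


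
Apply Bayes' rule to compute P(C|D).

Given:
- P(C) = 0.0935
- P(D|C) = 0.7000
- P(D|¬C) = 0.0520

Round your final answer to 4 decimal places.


Bayes' theorem: P(C|D) = P(D|C) × P(C) / P(D)

Step 1: Calculate P(D) using law of total probability
P(D) = P(D|C)P(C) + P(D|¬C)P(¬C)
     = 0.7000 × 0.0935 + 0.0520 × 0.9065
     = 0.06545000 + 0.04713800
     = 0.11258800

Step 2: Apply Bayes' theorem
P(C|D) = P(D|C) × P(C) / P(D)
       = 0.06545000 / 0.11258800
       = 0.5813


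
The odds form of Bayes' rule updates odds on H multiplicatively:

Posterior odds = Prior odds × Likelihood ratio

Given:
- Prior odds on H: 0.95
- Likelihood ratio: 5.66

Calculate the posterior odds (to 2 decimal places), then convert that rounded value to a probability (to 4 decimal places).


Step 1: Calculate posterior odds
Posterior odds = Prior odds × LR
               = 0.95 × 5.66
               = 5.38

Step 2: Convert to probability
P(H|E) = Posterior odds / (1 + Posterior odds)
       = 5.38 / (1 + 5.38)
       = 5.38 / 6.38
       = 0.8433

The evidence increased P(H) from 0.4872 to 0.8433.


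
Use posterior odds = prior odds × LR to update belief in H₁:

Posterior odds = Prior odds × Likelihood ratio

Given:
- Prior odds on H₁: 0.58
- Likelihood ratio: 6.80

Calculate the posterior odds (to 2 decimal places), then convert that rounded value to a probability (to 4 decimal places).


Step 1: Calculate posterior odds
Posterior odds = Prior odds × LR
               = 0.58 × 6.80
               = 3.94

Step 2: Convert to probability
P(H₁|E) = Posterior odds / (1 + Posterior odds)
       = 3.94 / (1 + 3.94)
       = 3.94 / 4.94
       = 0.7976

The evidence increased P(H₁) from 0.3671 to 0.7976.


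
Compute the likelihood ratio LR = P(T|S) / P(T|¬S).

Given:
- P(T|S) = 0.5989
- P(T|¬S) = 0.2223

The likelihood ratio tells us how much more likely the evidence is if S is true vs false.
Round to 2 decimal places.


Likelihood Ratio (LR) = P(T|S) / P(T|¬S)

LR = 0.5989 / 0.2223
   = 2.69

The evidence is 2.69 times more likely if S is true than if S is false.
Because LR exceeds 1, T is evidence for S.


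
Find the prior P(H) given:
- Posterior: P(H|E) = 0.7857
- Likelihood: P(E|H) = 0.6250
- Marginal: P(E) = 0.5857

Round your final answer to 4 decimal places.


From Bayes' theorem: P(H|E) = P(E|H) × P(H) / P(E)

Rearranging for P(H):
P(H) = P(H|E) × P(E) / P(E|H)
     = 0.7857 × 0.5857 / 0.6250
     = 0.46018449 / 0.6250
     = 0.7363


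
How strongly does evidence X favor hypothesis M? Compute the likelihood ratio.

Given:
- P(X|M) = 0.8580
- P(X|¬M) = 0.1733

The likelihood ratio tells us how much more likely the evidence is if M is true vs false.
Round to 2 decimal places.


Likelihood Ratio (LR) = P(X|M) / P(X|¬M)

LR = 0.8580 / 0.1733
   = 4.95

The evidence is 4.95 times more likely if M is true than if M is false.
Since LR > 1, the evidence supports M over ¬M.


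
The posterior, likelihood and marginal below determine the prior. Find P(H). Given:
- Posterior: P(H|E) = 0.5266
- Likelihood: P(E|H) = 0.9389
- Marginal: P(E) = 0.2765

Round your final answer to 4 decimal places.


From Bayes' theorem: P(H|E) = P(E|H) × P(H) / P(E)

Rearranging for P(H):
P(H) = P(H|E) × P(E) / P(E|H)
     = 0.5266 × 0.2765 / 0.9389
     = 0.14560490 / 0.9389
     = 0.1551


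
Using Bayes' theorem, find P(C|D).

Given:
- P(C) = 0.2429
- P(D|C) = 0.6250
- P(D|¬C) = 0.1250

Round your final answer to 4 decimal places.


Bayes' theorem: P(C|D) = P(D|C) × P(C) / P(D)

Step 1: Calculate P(D) using law of total probability
P(D) = P(D|C)P(C) + P(D|¬C)P(¬C)
     = 0.6250 × 0.2429 + 0.1250 × 0.7571
     = 0.15181250 + 0.09463750
     = 0.24645000

Step 2: Apply Bayes' theorem
P(C|D) = P(D|C) × P(C) / P(D)
       = 0.15181250 / 0.24645000
       = 0.6160


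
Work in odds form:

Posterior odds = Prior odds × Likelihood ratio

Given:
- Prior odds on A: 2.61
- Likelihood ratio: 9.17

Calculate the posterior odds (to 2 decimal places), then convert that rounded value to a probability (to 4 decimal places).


Step 1: Calculate posterior odds
Posterior odds = Prior odds × LR
               = 2.61 × 9.17
               = 23.93

Step 2: Convert to probability
P(A|E) = Posterior odds / (1 + Posterior odds)
       = 23.93 / (1 + 23.93)
       = 23.93 / 24.93
       = 0.9599

The evidence increased P(A) from 0.7230 to 0.9599.


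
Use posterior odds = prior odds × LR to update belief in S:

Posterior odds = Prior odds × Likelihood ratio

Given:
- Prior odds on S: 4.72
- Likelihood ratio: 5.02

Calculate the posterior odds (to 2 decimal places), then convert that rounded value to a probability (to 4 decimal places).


Step 1: Calculate posterior odds
Posterior odds = Prior odds × LR
               = 4.72 × 5.02
               = 23.69

Step 2: Convert to probability
P(S|E) = Posterior odds / (1 + Posterior odds)
       = 23.69 / (1 + 23.69)
       = 23.69 / 24.69
       = 0.9595

The evidence increased P(S) from 0.8252 to 0.9595.


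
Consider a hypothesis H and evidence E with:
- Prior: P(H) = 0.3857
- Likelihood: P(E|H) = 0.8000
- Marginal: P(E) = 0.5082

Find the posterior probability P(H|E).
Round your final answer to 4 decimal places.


Using Bayes' theorem:

P(H|E) = P(E|H) × P(H) / P(E)
       = 0.8000 × 0.3857 / 0.5082
       = 0.30856000 / 0.5082
       = 0.6072

The evidence strengthens our belief in H.
Prior: 0.3857 → Posterior: 0.6072


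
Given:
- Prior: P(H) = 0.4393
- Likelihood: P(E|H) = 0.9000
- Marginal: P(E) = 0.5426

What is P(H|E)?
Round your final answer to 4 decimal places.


Using Bayes' theorem:

P(H|E) = P(E|H) × P(H) / P(E)
       = 0.9000 × 0.4393 / 0.5426
       = 0.39537000 / 0.5426
       = 0.7287

The evidence strengthens our belief in H.
Prior: 0.4393 → Posterior: 0.7287


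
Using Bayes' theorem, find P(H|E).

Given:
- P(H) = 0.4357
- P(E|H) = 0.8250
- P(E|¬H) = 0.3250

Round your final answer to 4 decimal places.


Bayes' theorem: P(H|E) = P(E|H) × P(H) / P(E)

Step 1: Calculate P(E) using law of total probability
P(E) = P(E|H)P(H) + P(E|¬H)P(¬H)
     = 0.8250 × 0.4357 + 0.3250 × 0.5643
     = 0.35945250 + 0.18339750
     = 0.54285000

Step 2: Apply Bayes' theorem
P(H|E) = P(E|H) × P(H) / P(E)
       = 0.35945250 / 0.54285000
       = 0.6622


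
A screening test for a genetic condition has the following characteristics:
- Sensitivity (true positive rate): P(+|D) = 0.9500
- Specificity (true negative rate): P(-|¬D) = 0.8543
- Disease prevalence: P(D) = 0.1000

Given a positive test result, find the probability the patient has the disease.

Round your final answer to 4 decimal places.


Let D = has disease, + = positive test

Given:
- P(D) = 0.1000 (prevalence)
- P(+|D) = 0.9500 (sensitivity)
- P(-|¬D) = 0.8543 (specificity)
- P(+|¬D) = 0.1457 (false positive rate = 1 - specificity)

Step 1: Find P(+)
P(+) = P(+|D)P(D) + P(+|¬D)P(¬D)
     = 0.9500 × 0.1000 + 0.1457 × 0.9000
     = 0.09500000 + 0.13113000
     = 0.22613000

Step 2: Apply Bayes' theorem for P(D|+)
P(D|+) = P(+|D)P(D) / P(+)
       = 0.09500000 / 0.22613000
       = 0.4201


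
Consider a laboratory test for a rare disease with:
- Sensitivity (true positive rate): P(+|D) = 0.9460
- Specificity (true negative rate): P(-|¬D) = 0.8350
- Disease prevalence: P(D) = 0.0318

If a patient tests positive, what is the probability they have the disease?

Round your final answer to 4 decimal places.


Let D = has disease, + = positive test

Given:
- P(D) = 0.0318 (prevalence)
- P(+|D) = 0.9460 (sensitivity)
- P(-|¬D) = 0.8350 (specificity)
- P(+|¬D) = 0.1650 (false positive rate = 1 - specificity)

Step 1: Find P(+)
P(+) = P(+|D)P(D) + P(+|¬D)P(¬D)
     = 0.9460 × 0.0318 + 0.1650 × 0.9682
     = 0.03008280 + 0.15975300
     = 0.18983580

Step 2: Apply Bayes' theorem for P(D|+)
P(D|+) = P(+|D)P(D) / P(+)
       = 0.03008280 / 0.18983580
       = 0.1585


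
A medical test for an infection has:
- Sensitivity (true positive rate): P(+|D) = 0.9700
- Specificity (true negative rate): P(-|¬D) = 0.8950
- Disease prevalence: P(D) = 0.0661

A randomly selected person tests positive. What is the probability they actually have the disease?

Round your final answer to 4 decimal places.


Let D = has disease, + = positive test

Given:
- P(D) = 0.0661 (prevalence)
- P(+|D) = 0.9700 (sensitivity)
- P(-|¬D) = 0.8950 (specificity)
- P(+|¬D) = 0.1050 (false positive rate = 1 - specificity)

Step 1: Find P(+)
P(+) = P(+|D)P(D) + P(+|¬D)P(¬D)
     = 0.9700 × 0.0661 + 0.1050 × 0.9339
     = 0.06411700 + 0.09805950
     = 0.16217650

Step 2: Apply Bayes' theorem for P(D|+)
P(D|+) = P(+|D)P(D) / P(+)
       = 0.06411700 / 0.16217650
       = 0.3954


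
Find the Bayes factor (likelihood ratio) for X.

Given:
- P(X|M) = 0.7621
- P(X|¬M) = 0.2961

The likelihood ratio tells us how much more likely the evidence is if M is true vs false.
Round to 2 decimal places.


Likelihood Ratio (LR) = P(X|M) / P(X|¬M)

LR = 0.7621 / 0.2961
   = 2.57

The evidence is 2.57 times more likely if M is true than if M is false.
Since LR > 1, the evidence supports M over ¬M.


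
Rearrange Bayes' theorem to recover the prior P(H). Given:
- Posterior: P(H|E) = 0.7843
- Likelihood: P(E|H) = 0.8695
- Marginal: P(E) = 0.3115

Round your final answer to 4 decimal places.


From Bayes' theorem: P(H|E) = P(E|H) × P(H) / P(E)

Rearranging for P(H):
P(H) = P(H|E) × P(E) / P(E|H)
     = 0.7843 × 0.3115 / 0.8695
     = 0.24430945 / 0.8695
     = 0.2810


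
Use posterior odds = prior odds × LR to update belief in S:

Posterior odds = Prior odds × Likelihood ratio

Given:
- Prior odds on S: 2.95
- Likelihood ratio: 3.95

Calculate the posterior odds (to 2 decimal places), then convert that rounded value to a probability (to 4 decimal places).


Step 1: Calculate posterior odds
Posterior odds = Prior odds × LR
               = 2.95 × 3.95
               = 11.65

Step 2: Convert to probability
P(S|E) = Posterior odds / (1 + Posterior odds)
       = 11.65 / (1 + 11.65)
       = 11.65 / 12.65
       = 0.9209

The evidence increased P(S) from 0.7468 to 0.9209.


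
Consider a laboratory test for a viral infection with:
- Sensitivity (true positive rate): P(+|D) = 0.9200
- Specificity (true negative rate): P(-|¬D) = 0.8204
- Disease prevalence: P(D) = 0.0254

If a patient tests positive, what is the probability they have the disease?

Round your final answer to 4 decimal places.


Let D = has disease, + = positive test

Given:
- P(D) = 0.0254 (prevalence)
- P(+|D) = 0.9200 (sensitivity)
- P(-|¬D) = 0.8204 (specificity)
- P(+|¬D) = 0.1796 (false positive rate = 1 - specificity)

Step 1: Find P(+)
P(+) = P(+|D)P(D) + P(+|¬D)P(¬D)
     = 0.9200 × 0.0254 + 0.1796 × 0.9746
     = 0.02336800 + 0.17503816
     = 0.19840616

Step 2: Apply Bayes' theorem for P(D|+)
P(D|+) = P(+|D)P(D) / P(+)
       = 0.02336800 / 0.19840616
       = 0.1178


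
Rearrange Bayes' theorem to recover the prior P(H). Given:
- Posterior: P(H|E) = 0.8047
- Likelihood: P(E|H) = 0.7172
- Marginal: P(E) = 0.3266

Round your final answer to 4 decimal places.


From Bayes' theorem: P(H|E) = P(E|H) × P(H) / P(E)

Rearranging for P(H):
P(H) = P(H|E) × P(E) / P(E|H)
     = 0.8047 × 0.3266 / 0.7172
     = 0.26281502 / 0.7172
     = 0.3664


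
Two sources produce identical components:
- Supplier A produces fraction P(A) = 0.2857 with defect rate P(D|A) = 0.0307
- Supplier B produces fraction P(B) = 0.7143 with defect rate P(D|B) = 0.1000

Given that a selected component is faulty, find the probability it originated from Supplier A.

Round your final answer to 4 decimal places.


Let A = from Supplier A, D = faulty

Given:
- P(A) = 0.2857, P(B) = 0.7143
- P(D|A) = 0.0307, P(D|B) = 0.1000

Step 1: Find P(D)
P(D) = P(D|A)P(A) + P(D|B)P(B)
     = 0.0307 × 0.2857 + 0.1000 × 0.7143
     = 0.00877099 + 0.07143000
     = 0.08020099

Step 2: Apply Bayes' theorem
P(A|D) = P(D|A)P(A) / P(D)
       = 0.00877099 / 0.08020099
       = 0.1094


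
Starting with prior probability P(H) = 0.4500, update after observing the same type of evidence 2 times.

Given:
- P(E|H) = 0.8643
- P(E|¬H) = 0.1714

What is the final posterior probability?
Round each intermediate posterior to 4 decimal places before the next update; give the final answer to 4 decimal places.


Sequential Bayesian updating:

Initial prior: P(H) = 0.4500

Update 1:
  P(E) = 0.8643 × 0.4500 + 0.1714 × 0.5500 = 0.38893500 + 0.09427000 = 0.48320500
  P(H|E) = 0.38893500 / 0.48320500 = 0.8049

Update 2:
  P(E) = 0.8643 × 0.8049 + 0.1714 × 0.1951 = 0.69567507 + 0.03344014 = 0.72911521
  P(H|E) = 0.69567507 / 0.72911521 = 0.9541

Final posterior: 0.9541


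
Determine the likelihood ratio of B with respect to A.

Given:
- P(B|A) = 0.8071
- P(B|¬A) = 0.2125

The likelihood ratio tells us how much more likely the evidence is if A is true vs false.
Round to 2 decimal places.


Likelihood Ratio (LR) = P(B|A) / P(B|¬A)

LR = 0.8071 / 0.2125
   = 3.80

The evidence is 3.80 times more likely if A is true than if A is false.
Because LR exceeds 1, B is evidence for A.


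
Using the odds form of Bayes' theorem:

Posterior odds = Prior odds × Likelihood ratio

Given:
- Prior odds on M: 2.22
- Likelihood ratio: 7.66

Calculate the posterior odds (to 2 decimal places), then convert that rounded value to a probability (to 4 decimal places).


Step 1: Calculate posterior odds
Posterior odds = Prior odds × LR
               = 2.22 × 7.66
               = 17.01

Step 2: Convert to probability
P(M|E) = Posterior odds / (1 + Posterior odds)
       = 17.01 / (1 + 17.01)
       = 17.01 / 18.01
       = 0.9445

The evidence increased P(M) from 0.6894 to 0.9445.


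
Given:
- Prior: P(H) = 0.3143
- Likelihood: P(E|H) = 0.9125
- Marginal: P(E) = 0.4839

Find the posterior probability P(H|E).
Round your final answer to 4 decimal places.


Using Bayes' theorem:

P(H|E) = P(E|H) × P(H) / P(E)
       = 0.9125 × 0.3143 / 0.4839
       = 0.28679875 / 0.4839
       = 0.5927

The evidence strengthens our belief in H.
Prior: 0.3143 → Posterior: 0.5927


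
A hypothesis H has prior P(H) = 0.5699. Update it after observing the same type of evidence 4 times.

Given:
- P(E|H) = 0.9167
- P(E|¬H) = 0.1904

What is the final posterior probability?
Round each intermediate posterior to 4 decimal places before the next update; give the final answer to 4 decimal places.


Sequential Bayesian updating:

Initial prior: P(H) = 0.5699

Update 1:
  P(E) = 0.9167 × 0.5699 + 0.1904 × 0.4301 = 0.52242733 + 0.08189104 = 0.60431837
  P(H|E) = 0.52242733 / 0.60431837 = 0.8645

Update 2:
  P(E) = 0.9167 × 0.8645 + 0.1904 × 0.1355 = 0.79248715 + 0.02579920 = 0.81828635
  P(H|E) = 0.79248715 / 0.81828635 = 0.9685

Update 3:
  P(E) = 0.9167 × 0.9685 + 0.1904 × 0.0315 = 0.88782395 + 0.00599760 = 0.89382155
  P(H|E) = 0.88782395 / 0.89382155 = 0.9933

Update 4:
  P(E) = 0.9167 × 0.9933 + 0.1904 × 0.0067 = 0.91055811 + 0.00127568 = 0.91183379
  P(H|E) = 0.91055811 / 0.91183379 = 0.9986

Final posterior: 0.9986


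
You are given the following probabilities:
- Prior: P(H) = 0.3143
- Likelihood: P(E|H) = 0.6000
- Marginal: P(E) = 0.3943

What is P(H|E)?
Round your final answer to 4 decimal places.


Using Bayes' theorem:

P(H|E) = P(E|H) × P(H) / P(E)
       = 0.6000 × 0.3143 / 0.3943
       = 0.18858000 / 0.3943
       = 0.4783

The evidence strengthens our belief in H.
Prior: 0.3143 → Posterior: 0.4783


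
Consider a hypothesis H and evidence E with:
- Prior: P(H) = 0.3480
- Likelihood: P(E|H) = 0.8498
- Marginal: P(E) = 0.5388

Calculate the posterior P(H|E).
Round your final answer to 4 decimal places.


Using Bayes' theorem:

P(H|E) = P(E|H) × P(H) / P(E)
       = 0.8498 × 0.3480 / 0.5388
       = 0.29573040 / 0.5388
       = 0.5489

The evidence strengthens our belief in H.
Prior: 0.3480 → Posterior: 0.5489


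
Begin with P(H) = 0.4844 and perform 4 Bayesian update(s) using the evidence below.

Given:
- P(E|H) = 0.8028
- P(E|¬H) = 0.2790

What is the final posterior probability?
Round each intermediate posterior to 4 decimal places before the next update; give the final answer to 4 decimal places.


Sequential Bayesian updating:

Initial prior: P(H) = 0.4844

Update 1:
  P(E) = 0.8028 × 0.4844 + 0.2790 × 0.5156 = 0.38887632 + 0.14385240 = 0.53272872
  P(H|E) = 0.38887632 / 0.53272872 = 0.7300

Update 2:
  P(E) = 0.8028 × 0.7300 + 0.2790 × 0.2700 = 0.58604400 + 0.07533000 = 0.66137400
  P(H|E) = 0.58604400 / 0.66137400 = 0.8861

Update 3:
  P(E) = 0.8028 × 0.8861 + 0.2790 × 0.1139 = 0.71136108 + 0.03177810 = 0.74313918
  P(H|E) = 0.71136108 / 0.74313918 = 0.9572

Update 4:
  P(E) = 0.8028 × 0.9572 + 0.2790 × 0.0428 = 0.76844016 + 0.01194120 = 0.78038136
  P(H|E) = 0.76844016 / 0.78038136 = 0.9847

Final posterior: 0.9847


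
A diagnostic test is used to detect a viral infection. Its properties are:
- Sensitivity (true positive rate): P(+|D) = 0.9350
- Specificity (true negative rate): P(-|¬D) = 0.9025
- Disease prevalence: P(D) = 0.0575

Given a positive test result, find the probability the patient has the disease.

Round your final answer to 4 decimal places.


Let D = has disease, + = positive test

Given:
- P(D) = 0.0575 (prevalence)
- P(+|D) = 0.9350 (sensitivity)
- P(-|¬D) = 0.9025 (specificity)
- P(+|¬D) = 0.0975 (false positive rate = 1 - specificity)

Step 1: Find P(+)
P(+) = P(+|D)P(D) + P(+|¬D)P(¬D)
     = 0.9350 × 0.0575 + 0.0975 × 0.9425
     = 0.05376250 + 0.09189375
     = 0.14565625

Step 2: Apply Bayes' theorem for P(D|+)
P(D|+) = P(+|D)P(D) / P(+)
       = 0.05376250 / 0.14565625
       = 0.3691


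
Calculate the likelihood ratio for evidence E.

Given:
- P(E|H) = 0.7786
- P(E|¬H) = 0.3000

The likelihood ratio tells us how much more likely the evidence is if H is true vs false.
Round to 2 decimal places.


Likelihood Ratio (LR) = P(E|H) / P(E|¬H)

LR = 0.7786 / 0.3000
   = 2.60

The evidence is 2.60 times more likely if H is true than if H is false.
Because LR exceeds 1, E is evidence for H.


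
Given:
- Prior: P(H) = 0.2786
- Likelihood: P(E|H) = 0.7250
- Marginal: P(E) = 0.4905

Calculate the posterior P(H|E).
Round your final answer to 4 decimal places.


Using Bayes' theorem:

P(H|E) = P(E|H) × P(H) / P(E)
       = 0.7250 × 0.2786 / 0.4905
       = 0.20198500 / 0.4905
       = 0.4118

The evidence strengthens our belief in H.
Prior: 0.2786 → Posterior: 0.4118


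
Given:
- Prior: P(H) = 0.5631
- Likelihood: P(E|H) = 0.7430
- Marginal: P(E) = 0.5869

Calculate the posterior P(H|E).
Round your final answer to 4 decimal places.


Using Bayes' theorem:

P(H|E) = P(E|H) × P(H) / P(E)
       = 0.7430 × 0.5631 / 0.5869
       = 0.41838330 / 0.5869
       = 0.7129

The evidence strengthens our belief in H.
Prior: 0.5631 → Posterior: 0.7129


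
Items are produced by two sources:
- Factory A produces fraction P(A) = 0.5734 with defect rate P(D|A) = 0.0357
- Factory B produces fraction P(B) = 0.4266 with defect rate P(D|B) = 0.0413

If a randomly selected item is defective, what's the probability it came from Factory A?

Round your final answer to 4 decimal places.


Let A = from Factory A, D = defective

Given:
- P(A) = 0.5734, P(B) = 0.4266
- P(D|A) = 0.0357, P(D|B) = 0.0413

Step 1: Find P(D)
P(D) = P(D|A)P(A) + P(D|B)P(B)
     = 0.0357 × 0.5734 + 0.0413 × 0.4266
     = 0.02047038 + 0.01761858
     = 0.03808896

Step 2: Apply Bayes' theorem
P(A|D) = P(D|A)P(A) / P(D)
       = 0.02047038 / 0.03808896
       = 0.5374


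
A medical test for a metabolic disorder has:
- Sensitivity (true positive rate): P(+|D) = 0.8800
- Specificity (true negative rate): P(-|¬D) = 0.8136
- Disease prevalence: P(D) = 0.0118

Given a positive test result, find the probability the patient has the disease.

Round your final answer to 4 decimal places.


Let D = has disease, + = positive test

Given:
- P(D) = 0.0118 (prevalence)
- P(+|D) = 0.8800 (sensitivity)
- P(-|¬D) = 0.8136 (specificity)
- P(+|¬D) = 0.1864 (false positive rate = 1 - specificity)

Step 1: Find P(+)
P(+) = P(+|D)P(D) + P(+|¬D)P(¬D)
     = 0.8800 × 0.0118 + 0.1864 × 0.9882
     = 0.01038400 + 0.18420048
     = 0.19458448

Step 2: Apply Bayes' theorem for P(D|+)
P(D|+) = P(+|D)P(D) / P(+)
       = 0.01038400 / 0.19458448
       = 0.0534


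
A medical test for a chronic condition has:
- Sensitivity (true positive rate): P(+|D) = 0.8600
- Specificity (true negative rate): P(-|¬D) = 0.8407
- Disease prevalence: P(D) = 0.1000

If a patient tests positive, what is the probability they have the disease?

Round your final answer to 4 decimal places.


Let D = has disease, + = positive test

Given:
- P(D) = 0.1000 (prevalence)
- P(+|D) = 0.8600 (sensitivity)
- P(-|¬D) = 0.8407 (specificity)
- P(+|¬D) = 0.1593 (false positive rate = 1 - specificity)

Step 1: Find P(+)
P(+) = P(+|D)P(D) + P(+|¬D)P(¬D)
     = 0.8600 × 0.1000 + 0.1593 × 0.9000
     = 0.08600000 + 0.14337000
     = 0.22937000

Step 2: Apply Bayes' theorem for P(D|+)
P(D|+) = P(+|D)P(D) / P(+)
       = 0.08600000 / 0.22937000
       = 0.3749


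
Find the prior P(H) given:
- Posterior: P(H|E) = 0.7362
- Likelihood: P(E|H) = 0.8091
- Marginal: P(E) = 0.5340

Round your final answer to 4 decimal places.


From Bayes' theorem: P(H|E) = P(E|H) × P(H) / P(E)

Rearranging for P(H):
P(H) = P(H|E) × P(E) / P(E|H)
     = 0.7362 × 0.5340 / 0.8091
     = 0.39313080 / 0.8091
     = 0.4859


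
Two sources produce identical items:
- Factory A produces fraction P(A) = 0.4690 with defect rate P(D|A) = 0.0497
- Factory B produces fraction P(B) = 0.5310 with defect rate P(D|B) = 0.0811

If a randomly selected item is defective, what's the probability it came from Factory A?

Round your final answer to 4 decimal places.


Let A = from Factory A, D = defective

Given:
- P(A) = 0.4690, P(B) = 0.5310
- P(D|A) = 0.0497, P(D|B) = 0.0811

Step 1: Find P(D)
P(D) = P(D|A)P(A) + P(D|B)P(B)
     = 0.0497 × 0.4690 + 0.0811 × 0.5310
     = 0.02330930 + 0.04306410
     = 0.06637340

Step 2: Apply Bayes' theorem
P(A|D) = P(D|A)P(A) / P(D)
       = 0.02330930 / 0.06637340
       = 0.3512
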